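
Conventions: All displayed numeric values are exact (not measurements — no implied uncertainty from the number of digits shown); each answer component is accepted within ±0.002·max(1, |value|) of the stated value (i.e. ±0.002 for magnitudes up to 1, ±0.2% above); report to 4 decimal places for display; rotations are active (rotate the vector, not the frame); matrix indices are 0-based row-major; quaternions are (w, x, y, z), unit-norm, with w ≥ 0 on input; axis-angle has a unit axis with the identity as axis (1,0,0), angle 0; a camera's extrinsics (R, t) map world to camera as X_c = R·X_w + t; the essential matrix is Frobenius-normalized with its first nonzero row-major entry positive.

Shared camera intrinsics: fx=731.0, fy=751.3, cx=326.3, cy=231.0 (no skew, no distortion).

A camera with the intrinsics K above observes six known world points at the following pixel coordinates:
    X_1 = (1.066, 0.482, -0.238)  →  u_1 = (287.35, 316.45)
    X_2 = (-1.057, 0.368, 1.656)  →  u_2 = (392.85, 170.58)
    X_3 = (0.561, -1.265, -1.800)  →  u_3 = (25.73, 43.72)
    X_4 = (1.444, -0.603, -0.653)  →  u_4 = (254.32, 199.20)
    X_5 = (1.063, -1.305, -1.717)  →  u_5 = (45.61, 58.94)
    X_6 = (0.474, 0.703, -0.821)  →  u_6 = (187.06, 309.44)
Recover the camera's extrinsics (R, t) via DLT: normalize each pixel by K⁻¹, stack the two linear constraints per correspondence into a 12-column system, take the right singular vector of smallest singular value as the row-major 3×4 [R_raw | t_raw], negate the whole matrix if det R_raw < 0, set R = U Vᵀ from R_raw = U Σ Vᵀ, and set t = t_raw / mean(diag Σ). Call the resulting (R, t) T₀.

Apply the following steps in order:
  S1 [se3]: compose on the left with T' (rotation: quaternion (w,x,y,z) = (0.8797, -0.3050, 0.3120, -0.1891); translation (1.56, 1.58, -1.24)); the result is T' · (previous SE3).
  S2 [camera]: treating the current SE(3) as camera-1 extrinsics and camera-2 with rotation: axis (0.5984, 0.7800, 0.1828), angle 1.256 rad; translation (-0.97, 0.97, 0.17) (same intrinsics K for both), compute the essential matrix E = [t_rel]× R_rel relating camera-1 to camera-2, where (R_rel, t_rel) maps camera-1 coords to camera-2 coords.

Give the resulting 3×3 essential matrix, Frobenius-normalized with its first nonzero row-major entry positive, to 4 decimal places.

source (pnp_recover): camera pose = R=[0.3734 -0.0923 0.9231; 0.4382 0.8946 -0.0878; -0.8177 0.4372 0.3745], t=(-0.4100, -0.3300, 5.9296)
after S1 (compose_se3): R=[-0.2067 0.3501 0.9136; -0.2123 0.8955 -0.3912; -0.9551 -0.2748 -0.1108], t=(5.1511, 4.0317, 2.8257)
after S2 (essential): [0.1093 -0.5727 0.3760; 0.3749 -0.2917 -0.5102; 0.0431 0.0639 -0.1636]

matrix = [0.1093 -0.5727 0.3760; 0.3749 -0.2917 -0.5102; 0.0431 0.0639 -0.1636]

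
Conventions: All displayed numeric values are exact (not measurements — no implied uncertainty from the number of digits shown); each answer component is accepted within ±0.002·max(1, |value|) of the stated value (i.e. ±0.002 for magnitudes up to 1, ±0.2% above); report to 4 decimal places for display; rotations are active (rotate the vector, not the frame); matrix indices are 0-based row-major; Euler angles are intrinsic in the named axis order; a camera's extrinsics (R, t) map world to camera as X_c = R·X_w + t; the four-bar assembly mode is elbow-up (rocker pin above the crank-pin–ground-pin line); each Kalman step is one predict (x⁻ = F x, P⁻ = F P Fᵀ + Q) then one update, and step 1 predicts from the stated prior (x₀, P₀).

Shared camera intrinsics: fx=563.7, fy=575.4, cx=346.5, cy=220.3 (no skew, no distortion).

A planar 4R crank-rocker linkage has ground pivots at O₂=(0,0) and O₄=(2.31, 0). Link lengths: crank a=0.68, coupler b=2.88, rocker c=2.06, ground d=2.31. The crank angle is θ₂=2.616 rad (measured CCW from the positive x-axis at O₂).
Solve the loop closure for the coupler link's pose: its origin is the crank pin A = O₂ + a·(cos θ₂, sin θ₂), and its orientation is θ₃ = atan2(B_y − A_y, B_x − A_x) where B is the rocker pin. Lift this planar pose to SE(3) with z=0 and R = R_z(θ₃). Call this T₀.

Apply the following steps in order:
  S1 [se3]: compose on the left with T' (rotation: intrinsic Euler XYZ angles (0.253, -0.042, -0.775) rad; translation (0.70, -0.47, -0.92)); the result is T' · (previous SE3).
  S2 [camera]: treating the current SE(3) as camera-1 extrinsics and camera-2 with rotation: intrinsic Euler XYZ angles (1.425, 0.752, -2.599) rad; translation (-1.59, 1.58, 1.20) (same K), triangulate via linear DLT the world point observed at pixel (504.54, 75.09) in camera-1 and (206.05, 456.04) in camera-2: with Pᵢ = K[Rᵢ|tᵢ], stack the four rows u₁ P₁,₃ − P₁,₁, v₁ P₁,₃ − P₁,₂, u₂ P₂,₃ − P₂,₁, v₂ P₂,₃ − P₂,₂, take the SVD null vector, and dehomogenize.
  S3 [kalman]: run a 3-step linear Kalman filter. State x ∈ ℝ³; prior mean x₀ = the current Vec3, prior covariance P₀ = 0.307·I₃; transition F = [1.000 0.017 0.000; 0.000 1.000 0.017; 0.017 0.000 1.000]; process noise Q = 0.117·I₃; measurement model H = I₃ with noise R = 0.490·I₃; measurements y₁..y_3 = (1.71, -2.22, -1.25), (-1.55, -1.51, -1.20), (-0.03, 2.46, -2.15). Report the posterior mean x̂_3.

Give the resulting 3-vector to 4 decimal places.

source (fourbar_fk): coupler pose = R=[0.8201 -0.5722 0.0000; 0.5722 0.8201 0.0000; 0.0000 0.0000 1.0000], t=(-0.5882, 0.3412, 0.0000)
after S1 (compose_se3): R=[0.9854 0.1650 -0.0420; -0.1702 0.9531 -0.2501; -0.0012 0.2536 0.9673], t=(0.5186, 0.1664, -0.7633)
after S2 (triangulate): (-0.2442, -0.0059, 1.5690)
after S3 (kf_track): (-0.1850, 0.2137, -1.0457)

result = (-0.1850, 0.2137, -1.0457)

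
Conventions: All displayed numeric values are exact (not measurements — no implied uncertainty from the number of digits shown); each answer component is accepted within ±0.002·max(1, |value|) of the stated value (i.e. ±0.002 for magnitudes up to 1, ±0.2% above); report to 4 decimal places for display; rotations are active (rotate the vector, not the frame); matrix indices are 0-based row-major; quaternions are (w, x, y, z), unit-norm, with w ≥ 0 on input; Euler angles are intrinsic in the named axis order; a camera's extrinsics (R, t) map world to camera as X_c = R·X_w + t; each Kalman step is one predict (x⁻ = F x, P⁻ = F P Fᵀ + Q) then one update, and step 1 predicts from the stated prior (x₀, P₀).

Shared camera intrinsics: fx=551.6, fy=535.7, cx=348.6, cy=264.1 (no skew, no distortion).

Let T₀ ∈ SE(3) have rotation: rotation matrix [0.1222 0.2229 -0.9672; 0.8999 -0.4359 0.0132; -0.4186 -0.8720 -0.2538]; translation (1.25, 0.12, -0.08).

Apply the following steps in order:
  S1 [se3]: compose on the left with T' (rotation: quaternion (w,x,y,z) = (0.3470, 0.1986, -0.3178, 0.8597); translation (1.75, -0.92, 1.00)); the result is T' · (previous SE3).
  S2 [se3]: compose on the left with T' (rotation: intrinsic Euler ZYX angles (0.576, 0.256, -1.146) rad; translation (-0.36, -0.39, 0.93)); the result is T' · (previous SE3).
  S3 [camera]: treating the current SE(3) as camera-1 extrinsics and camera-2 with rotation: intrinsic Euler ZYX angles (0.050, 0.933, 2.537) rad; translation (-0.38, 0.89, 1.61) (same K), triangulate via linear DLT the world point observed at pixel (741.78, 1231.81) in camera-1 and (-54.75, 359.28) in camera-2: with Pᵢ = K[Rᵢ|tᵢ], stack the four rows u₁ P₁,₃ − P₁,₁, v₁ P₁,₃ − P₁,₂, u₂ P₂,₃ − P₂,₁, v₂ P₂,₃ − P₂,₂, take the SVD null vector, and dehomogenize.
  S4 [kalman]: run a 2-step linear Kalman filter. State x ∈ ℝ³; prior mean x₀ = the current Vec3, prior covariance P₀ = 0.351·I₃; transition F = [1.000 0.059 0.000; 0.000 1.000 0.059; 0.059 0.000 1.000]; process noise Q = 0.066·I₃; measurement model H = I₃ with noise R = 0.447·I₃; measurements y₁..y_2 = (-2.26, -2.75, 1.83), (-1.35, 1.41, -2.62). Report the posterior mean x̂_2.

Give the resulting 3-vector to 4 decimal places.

after S1 (compose_se3): R=[-0.7843 0.0580 0.6177; -0.1575 0.9444 -0.2887; -0.6001 -0.3237 -0.7315], t=(0.8032, -0.3441, 1.5960)
after S2 (compose_se3): R=[-0.3252 -0.2153 0.9208; -0.9405 -0.0274 -0.3386; 0.0981 -0.9762 -0.1936], t=(-0.2169, 1.2678, 1.6662)
after S3 (triangulate): (-1.6642, -0.0728, 0.7385)
after S4 (kf_track): (-1.7950, -0.2754, -0.3144)

result = (-1.7950, -0.2754, -0.3144)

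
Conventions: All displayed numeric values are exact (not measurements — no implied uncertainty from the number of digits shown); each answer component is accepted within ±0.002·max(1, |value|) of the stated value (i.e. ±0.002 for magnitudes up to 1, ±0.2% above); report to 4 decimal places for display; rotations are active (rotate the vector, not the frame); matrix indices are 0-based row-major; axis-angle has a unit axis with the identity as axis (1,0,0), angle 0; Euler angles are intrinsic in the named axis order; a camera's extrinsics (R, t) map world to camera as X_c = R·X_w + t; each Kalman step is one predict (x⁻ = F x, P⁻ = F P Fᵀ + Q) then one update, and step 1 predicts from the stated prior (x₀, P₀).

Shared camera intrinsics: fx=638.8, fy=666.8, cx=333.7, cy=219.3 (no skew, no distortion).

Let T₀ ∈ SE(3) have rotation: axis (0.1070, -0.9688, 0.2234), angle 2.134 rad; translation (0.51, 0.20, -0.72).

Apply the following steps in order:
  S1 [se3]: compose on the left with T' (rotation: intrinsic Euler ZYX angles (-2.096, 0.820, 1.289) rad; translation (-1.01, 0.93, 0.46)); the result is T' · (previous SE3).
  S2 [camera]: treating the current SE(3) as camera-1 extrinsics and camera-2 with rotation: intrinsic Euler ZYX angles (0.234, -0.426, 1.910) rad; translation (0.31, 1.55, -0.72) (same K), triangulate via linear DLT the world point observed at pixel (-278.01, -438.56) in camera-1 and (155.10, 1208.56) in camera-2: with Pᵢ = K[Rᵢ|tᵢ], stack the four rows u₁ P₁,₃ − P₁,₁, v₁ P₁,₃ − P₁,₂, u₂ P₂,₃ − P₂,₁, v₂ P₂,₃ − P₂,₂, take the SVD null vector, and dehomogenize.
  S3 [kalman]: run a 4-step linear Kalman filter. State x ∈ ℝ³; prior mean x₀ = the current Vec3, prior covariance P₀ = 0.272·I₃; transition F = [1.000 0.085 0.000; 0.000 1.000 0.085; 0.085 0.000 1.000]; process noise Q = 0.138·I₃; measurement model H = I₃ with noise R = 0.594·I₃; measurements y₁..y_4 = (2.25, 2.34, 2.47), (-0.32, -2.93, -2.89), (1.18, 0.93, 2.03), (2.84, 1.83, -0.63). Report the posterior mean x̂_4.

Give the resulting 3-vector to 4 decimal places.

after S1 (compose_se3): R=[-0.6253 0.2433 0.7415; 0.5441 -0.5452 0.6378; 0.5594 0.8022 0.2086], t=(-0.5350, 0.2594, 0.0816)
after S2 (triangulate): (0.3909, 1.8312, -1.4454)
after S3 (kf_track): (1.6849, 0.9659, -0.0077)

result = (1.6849, 0.9659, -0.0077)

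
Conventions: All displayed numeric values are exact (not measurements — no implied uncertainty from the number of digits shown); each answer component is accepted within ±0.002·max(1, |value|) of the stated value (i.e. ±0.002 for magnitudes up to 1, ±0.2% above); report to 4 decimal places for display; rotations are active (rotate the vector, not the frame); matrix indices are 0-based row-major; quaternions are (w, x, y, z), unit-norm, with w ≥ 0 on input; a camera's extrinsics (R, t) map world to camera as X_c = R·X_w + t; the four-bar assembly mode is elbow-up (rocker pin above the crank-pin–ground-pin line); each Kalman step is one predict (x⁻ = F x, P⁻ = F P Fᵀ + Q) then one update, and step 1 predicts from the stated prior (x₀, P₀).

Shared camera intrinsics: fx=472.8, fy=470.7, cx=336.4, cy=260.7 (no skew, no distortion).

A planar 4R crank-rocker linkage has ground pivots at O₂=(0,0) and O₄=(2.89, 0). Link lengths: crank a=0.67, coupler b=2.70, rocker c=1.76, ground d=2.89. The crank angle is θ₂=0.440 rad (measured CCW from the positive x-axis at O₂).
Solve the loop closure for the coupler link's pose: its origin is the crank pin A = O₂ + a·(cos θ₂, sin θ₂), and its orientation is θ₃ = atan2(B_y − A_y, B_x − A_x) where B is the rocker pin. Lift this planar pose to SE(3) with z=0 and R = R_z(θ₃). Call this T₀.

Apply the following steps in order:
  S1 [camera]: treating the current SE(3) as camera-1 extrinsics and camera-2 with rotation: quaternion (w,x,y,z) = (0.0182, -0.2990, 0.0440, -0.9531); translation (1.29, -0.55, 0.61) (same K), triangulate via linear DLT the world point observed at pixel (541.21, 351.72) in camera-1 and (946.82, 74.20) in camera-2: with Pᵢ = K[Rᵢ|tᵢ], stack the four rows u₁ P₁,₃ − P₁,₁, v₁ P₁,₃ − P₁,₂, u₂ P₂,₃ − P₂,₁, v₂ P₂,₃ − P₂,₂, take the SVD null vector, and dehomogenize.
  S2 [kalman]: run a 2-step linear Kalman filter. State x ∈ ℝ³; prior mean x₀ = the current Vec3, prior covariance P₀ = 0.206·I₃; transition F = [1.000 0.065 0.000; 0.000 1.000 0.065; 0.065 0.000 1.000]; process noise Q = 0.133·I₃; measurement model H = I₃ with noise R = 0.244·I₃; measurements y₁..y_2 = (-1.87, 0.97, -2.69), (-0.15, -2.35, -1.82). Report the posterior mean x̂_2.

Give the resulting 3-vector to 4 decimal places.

result = (-0.6378, -1.0196, -1.5105)

source (fourbar_fk): coupler pose = R=[0.8377 -0.5461 0.0000; 0.5461 0.8377 0.0000; 0.0000 0.0000 1.0000], t=(0.6062, 0.2854, 0.0000)
after S1 (triangulate): (-0.0708, -0.0024, 1.2655)
after S2 (kf_track): (-0.6378, -1.0196, -1.5105)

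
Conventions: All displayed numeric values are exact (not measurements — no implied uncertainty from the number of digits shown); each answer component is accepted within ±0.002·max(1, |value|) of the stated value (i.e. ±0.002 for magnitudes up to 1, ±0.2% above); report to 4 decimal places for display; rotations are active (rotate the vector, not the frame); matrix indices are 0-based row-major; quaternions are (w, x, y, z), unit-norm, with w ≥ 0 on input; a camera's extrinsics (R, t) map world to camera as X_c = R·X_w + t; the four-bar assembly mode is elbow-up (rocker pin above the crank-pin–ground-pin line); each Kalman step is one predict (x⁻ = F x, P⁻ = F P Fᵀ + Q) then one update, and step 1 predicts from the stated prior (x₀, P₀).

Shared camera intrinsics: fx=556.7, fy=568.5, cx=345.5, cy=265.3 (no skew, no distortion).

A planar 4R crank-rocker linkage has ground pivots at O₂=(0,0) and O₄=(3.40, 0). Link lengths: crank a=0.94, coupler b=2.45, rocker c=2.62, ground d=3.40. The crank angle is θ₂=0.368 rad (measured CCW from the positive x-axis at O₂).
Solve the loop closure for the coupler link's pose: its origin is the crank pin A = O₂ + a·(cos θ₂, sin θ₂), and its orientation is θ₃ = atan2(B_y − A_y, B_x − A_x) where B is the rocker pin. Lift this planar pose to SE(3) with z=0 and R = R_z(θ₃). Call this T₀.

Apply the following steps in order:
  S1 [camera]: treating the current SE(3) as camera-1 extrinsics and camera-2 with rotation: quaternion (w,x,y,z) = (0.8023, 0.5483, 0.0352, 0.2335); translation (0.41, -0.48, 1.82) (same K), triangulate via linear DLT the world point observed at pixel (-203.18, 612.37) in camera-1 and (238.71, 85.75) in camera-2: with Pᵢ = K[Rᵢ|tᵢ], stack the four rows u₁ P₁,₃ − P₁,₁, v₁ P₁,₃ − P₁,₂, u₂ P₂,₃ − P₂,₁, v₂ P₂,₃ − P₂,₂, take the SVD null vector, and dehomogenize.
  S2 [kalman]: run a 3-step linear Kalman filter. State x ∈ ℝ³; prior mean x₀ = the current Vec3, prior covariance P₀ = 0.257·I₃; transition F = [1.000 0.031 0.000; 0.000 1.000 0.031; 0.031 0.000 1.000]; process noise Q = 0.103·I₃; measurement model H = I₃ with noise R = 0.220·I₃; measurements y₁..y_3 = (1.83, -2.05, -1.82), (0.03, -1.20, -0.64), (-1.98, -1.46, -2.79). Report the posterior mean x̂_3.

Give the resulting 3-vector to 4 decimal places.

result = (-0.8161, -1.3092, -1.8070)

source (fourbar_fk): coupler pose = R=[0.5650 -0.8251 0.0000; 0.8251 0.5650 0.0000; 0.0000 0.0000 1.0000], t=(0.8771, 0.3382, 0.0000)
after S1 (triangulate): (-0.7910, 0.8908, 0.3093)
after S2 (kf_track): (-0.8161, -1.3092, -1.8070)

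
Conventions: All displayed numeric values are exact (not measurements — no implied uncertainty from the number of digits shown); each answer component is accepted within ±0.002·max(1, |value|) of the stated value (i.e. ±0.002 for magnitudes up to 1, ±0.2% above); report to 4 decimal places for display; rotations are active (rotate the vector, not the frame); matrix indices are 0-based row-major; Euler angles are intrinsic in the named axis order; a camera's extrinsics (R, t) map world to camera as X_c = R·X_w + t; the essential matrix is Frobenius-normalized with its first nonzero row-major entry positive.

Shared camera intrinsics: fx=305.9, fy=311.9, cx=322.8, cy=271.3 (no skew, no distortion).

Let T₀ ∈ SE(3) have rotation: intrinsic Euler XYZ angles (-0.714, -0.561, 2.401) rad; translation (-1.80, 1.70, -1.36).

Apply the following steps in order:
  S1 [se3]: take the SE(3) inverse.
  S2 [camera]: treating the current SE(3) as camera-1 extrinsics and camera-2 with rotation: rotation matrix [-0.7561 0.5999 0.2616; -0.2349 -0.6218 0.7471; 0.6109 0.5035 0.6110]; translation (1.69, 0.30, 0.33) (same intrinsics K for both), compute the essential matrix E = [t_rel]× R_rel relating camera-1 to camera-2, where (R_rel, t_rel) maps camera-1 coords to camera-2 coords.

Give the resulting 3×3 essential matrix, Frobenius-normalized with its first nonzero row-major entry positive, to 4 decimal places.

matrix = [0.0940 0.2497 -0.0481; 0.4045 0.4025 -0.3435; -0.2649 0.5159 0.3829]

after S1 (invert_se3): R=[-0.6249 0.2528 -0.7386; -0.5713 -0.7929 0.2120; -0.5320 0.5545 0.6399], t=(-2.5591, 0.6079, -1.0300)
after S2 (essential): [0.0940 0.2497 -0.0481; 0.4045 0.4025 -0.3435; -0.2649 0.5159 0.3829]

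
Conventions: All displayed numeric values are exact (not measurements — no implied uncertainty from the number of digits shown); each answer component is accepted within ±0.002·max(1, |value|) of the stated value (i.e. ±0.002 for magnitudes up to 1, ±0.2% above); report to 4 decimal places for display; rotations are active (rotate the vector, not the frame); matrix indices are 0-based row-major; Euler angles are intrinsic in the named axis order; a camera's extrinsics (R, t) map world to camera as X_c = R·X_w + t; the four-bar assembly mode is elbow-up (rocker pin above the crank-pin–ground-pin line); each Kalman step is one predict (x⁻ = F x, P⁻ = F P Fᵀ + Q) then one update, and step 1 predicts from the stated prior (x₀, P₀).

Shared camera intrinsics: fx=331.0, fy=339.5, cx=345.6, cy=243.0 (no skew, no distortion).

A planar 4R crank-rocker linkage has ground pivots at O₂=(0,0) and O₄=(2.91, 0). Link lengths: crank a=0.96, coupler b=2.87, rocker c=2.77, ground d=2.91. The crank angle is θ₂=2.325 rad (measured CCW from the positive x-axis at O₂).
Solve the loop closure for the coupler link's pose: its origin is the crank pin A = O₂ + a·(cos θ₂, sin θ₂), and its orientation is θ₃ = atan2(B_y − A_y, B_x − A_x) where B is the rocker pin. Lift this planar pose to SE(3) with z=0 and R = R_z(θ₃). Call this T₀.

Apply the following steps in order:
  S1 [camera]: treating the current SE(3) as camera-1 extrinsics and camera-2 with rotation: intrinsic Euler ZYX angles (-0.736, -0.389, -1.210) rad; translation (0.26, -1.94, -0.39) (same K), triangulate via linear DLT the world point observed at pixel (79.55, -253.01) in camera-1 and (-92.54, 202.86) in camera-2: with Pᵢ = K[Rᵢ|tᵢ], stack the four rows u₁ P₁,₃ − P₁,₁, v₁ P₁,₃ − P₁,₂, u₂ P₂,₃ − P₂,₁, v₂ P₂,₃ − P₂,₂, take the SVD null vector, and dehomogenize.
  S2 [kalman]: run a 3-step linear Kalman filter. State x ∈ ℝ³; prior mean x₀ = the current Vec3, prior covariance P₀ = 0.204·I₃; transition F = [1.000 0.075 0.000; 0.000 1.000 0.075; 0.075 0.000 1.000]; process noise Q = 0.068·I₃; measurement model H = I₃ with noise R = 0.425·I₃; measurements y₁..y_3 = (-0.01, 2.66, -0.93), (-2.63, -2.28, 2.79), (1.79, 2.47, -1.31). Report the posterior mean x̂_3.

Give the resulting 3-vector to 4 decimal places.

source (fourbar_fk): coupler pose = R=[0.7925 -0.6098 0.0000; 0.6098 0.7925 0.0000; 0.0000 0.0000 1.0000], t=(-0.6573, 0.6997, 0.0000)
after S1 (triangulate): (-1.6163, -1.7029, 1.1195)
after S2 (kf_track): (-0.4621, 0.4266, 0.3132)

result = (-0.4621, 0.4266, 0.3132)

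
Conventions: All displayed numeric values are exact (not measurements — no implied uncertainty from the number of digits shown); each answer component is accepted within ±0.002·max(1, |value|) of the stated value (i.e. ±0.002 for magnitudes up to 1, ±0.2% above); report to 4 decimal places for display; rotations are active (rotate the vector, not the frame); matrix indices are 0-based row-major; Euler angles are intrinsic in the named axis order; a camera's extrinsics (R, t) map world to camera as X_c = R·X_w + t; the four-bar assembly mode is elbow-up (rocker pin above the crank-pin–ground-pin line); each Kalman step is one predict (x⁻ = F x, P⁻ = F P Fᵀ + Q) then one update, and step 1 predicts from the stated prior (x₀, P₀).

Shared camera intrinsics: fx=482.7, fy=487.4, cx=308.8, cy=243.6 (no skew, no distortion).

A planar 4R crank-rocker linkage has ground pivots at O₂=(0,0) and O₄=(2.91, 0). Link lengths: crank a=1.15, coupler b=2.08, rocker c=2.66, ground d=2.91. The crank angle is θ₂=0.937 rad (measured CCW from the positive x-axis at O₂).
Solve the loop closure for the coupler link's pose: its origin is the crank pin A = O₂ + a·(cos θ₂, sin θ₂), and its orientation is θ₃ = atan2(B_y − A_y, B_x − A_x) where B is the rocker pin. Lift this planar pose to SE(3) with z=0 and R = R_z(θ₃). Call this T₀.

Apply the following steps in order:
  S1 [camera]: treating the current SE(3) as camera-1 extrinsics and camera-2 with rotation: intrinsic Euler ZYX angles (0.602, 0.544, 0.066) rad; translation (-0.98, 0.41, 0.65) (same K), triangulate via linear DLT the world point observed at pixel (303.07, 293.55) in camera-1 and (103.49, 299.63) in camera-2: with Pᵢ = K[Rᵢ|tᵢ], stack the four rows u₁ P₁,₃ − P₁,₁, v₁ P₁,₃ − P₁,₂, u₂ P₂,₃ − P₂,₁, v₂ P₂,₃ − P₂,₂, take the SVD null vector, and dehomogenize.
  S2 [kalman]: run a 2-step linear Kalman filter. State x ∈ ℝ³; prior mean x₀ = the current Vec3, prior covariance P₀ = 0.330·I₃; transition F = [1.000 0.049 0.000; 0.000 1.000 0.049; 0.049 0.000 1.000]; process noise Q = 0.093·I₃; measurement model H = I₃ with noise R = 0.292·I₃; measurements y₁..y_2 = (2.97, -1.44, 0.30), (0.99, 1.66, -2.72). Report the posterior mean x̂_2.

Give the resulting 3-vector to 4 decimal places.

source (fourbar_fk): coupler pose = R=[0.6484 -0.7613 0.0000; 0.7613 0.6484 0.0000; 0.0000 0.0000 1.0000], t=(0.6810, 0.9267, 0.0000)
after S1 (triangulate): (-1.0428, 0.0295, 1.4822)
after S2 (kf_track): (1.1242, 0.3613, -0.8308)

result = (1.1242, 0.3613, -0.8308)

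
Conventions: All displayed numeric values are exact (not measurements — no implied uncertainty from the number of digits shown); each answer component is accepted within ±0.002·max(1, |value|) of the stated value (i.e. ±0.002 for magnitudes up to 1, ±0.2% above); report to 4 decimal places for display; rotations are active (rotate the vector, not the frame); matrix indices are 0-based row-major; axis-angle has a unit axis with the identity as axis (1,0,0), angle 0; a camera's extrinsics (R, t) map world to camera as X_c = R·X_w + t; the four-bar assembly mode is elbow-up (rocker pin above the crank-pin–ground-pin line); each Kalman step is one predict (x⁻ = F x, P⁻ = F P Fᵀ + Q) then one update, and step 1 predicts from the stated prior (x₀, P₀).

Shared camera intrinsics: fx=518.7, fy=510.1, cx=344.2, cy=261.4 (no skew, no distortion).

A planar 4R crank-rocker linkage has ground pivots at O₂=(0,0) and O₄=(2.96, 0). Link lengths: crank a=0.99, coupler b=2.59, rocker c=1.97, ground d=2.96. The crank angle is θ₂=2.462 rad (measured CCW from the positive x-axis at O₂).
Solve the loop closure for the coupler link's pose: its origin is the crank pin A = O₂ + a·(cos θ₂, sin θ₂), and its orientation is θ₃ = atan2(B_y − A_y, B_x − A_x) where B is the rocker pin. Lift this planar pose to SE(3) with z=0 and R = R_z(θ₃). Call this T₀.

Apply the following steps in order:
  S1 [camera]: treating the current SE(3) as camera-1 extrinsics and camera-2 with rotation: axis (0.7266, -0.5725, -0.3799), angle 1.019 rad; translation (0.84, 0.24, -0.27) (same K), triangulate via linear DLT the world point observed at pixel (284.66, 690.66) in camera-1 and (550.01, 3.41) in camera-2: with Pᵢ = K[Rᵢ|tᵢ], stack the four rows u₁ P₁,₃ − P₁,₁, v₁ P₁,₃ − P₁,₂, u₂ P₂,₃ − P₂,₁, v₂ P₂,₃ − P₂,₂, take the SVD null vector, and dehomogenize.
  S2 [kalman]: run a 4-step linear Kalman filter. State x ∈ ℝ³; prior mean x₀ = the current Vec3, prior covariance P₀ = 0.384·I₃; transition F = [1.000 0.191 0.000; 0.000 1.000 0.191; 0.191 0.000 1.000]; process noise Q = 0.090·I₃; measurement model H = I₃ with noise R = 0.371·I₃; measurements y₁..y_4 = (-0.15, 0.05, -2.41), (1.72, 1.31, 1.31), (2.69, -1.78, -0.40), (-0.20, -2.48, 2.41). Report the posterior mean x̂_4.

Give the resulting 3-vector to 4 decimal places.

result = (0.8597, -1.1009, 1.0426)

source (fourbar_fk): coupler pose = R=[0.9423 -0.3348 0.0000; 0.3348 0.9423 0.0000; 0.0000 0.0000 1.0000], t=(-0.7701, 0.6222, 0.0000)
after S1 (triangulate): (0.7963, 0.4922, 1.6073)
after S2 (kf_track): (0.8597, -1.1009, 1.0426)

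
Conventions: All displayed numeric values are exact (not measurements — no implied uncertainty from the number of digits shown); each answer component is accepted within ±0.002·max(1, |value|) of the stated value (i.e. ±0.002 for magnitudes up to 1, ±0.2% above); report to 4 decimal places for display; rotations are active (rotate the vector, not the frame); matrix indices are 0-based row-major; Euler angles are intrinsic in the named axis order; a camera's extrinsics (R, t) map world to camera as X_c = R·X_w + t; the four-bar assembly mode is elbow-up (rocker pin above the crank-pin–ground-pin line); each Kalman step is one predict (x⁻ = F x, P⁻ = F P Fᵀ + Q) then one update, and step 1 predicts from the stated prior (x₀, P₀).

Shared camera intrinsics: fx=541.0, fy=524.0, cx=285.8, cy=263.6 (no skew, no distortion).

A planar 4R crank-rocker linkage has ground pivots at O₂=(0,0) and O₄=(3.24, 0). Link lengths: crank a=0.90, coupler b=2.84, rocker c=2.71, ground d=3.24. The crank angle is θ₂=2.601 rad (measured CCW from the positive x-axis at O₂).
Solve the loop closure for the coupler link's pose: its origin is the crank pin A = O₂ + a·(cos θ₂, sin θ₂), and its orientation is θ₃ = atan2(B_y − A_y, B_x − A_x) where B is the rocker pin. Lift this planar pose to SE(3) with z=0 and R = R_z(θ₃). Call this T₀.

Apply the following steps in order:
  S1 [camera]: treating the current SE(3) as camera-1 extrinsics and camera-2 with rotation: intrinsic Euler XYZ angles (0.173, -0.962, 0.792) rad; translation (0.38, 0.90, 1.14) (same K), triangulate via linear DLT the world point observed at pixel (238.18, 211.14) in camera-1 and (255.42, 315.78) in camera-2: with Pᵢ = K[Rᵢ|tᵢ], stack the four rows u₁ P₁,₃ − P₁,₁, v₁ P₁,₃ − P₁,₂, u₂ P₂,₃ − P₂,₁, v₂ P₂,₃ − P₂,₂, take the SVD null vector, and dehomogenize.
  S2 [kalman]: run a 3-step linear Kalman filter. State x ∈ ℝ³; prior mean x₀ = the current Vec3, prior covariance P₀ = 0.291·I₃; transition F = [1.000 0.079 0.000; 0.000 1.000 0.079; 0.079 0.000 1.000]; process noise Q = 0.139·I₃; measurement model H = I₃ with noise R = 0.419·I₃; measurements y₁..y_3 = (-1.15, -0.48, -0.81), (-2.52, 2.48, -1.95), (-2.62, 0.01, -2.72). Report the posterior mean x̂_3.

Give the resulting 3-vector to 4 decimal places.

source (fourbar_fk): coupler pose = R=[0.8144 -0.5804 0.0000; 0.5804 0.8144 0.0000; 0.0000 0.0000 1.0000], t=(-0.7717, 0.4632, 0.0000)
after S1 (triangulate): (0.2101, -0.8601, 1.1520)
after S2 (kf_track): (-1.9759, 0.3202, -1.7485)

result = (-1.9759, 0.3202, -1.7485)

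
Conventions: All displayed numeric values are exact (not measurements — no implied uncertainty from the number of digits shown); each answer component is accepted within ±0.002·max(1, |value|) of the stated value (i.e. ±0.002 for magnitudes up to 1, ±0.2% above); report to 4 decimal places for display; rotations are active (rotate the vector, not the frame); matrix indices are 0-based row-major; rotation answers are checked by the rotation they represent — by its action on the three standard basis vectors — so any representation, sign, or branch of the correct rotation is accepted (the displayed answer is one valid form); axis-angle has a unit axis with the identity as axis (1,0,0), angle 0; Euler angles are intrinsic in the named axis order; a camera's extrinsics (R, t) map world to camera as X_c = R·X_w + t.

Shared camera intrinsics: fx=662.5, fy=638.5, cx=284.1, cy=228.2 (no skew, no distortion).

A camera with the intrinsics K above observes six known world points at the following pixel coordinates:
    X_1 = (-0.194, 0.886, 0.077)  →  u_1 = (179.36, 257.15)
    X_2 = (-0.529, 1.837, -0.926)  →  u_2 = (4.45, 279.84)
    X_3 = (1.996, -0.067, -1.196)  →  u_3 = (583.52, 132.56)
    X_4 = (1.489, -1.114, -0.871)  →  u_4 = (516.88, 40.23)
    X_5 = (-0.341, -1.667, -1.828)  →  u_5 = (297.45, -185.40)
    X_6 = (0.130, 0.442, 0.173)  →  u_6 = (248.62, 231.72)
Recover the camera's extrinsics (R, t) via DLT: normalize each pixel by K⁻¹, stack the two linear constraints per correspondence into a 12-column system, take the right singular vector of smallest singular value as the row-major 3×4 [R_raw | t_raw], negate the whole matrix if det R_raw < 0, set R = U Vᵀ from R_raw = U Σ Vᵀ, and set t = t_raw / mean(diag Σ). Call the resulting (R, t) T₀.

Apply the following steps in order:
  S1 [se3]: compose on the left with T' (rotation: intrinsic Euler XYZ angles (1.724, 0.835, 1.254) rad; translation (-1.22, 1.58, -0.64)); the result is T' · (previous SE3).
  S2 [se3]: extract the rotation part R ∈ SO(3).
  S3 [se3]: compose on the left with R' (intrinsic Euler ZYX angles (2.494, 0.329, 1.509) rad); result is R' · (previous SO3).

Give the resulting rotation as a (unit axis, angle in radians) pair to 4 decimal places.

rotation (axis_angle) = ((-0.9273, -0.3688, -0.0639), 3.1294)

source (pnp_recover): camera pose = R=[0.9160 -0.4001 0.0305; 0.3171 0.7685 0.5558; -0.2458 -0.4994 0.8308], t=(-0.2100, -0.4500, 5.0099)
after S1 (compose_se3): R=[-0.1930 -0.9440 0.2678; 0.0034 -0.2735 -0.9619; 0.9812 -0.1847 0.0560], t=(2.7370, -1.4260, -1.4479)
after S2 (rot_of_se3): [-0.1930 -0.9440 0.2678; 0.0034 -0.2735 -0.9619; 0.9812 -0.1847 0.0560]
after S3 (compose_so3): [0.7198 0.6847 0.1139; 0.6832 -0.7279 0.0584; 0.1229 0.0358 -0.9918]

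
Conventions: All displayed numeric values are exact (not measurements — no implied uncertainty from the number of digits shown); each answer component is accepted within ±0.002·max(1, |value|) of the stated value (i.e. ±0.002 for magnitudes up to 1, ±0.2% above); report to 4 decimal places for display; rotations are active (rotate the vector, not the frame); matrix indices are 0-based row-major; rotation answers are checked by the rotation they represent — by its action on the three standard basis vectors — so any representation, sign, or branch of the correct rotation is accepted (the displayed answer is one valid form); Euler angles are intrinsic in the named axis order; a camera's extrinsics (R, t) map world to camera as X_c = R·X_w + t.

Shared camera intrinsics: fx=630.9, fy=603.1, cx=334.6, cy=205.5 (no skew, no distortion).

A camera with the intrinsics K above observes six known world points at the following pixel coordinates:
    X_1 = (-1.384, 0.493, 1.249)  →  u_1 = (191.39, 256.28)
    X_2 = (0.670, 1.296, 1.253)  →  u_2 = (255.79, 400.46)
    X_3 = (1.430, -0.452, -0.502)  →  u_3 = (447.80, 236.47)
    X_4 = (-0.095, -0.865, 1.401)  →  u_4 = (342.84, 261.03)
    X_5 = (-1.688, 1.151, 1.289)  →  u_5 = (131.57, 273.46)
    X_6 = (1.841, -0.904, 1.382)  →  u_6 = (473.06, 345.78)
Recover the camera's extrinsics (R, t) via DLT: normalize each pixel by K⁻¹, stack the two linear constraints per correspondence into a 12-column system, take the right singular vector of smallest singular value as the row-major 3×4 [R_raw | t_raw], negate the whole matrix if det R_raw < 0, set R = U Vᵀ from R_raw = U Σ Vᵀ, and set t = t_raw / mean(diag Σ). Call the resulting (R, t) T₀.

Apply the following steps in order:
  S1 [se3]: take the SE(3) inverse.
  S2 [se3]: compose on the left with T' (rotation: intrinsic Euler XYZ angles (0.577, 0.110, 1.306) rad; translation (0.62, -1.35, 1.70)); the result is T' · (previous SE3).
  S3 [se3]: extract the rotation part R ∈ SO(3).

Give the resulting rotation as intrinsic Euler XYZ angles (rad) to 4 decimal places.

source (pnp_recover): camera pose = R=[0.7348 -0.6769 -0.0437; 0.4880 0.4829 0.7271; -0.4710 -0.5556 0.6851], t=(-0.3501, 0.1799, 6.4975)
after S1 (invert_se3): R=[0.7348 0.4880 -0.4710; -0.6769 0.4829 -0.5556; -0.0437 0.7271 0.6851], t=(3.2301, 3.2862, -4.5978)
after S2 (compose_se3): R=[0.8357 -0.2564 0.4857; 0.5202 0.0862 -0.8497; 0.1760 0.9627 0.2054], t=(-2.1970, 4.3373, 0.2537)
after S3 (rot_of_se3): [0.8357 -0.2564 0.4857; 0.5202 0.0862 -0.8497; 0.1760 0.9627 0.2054]

rotation (euler_xyz) = (1.3336, 0.5071, 0.2977)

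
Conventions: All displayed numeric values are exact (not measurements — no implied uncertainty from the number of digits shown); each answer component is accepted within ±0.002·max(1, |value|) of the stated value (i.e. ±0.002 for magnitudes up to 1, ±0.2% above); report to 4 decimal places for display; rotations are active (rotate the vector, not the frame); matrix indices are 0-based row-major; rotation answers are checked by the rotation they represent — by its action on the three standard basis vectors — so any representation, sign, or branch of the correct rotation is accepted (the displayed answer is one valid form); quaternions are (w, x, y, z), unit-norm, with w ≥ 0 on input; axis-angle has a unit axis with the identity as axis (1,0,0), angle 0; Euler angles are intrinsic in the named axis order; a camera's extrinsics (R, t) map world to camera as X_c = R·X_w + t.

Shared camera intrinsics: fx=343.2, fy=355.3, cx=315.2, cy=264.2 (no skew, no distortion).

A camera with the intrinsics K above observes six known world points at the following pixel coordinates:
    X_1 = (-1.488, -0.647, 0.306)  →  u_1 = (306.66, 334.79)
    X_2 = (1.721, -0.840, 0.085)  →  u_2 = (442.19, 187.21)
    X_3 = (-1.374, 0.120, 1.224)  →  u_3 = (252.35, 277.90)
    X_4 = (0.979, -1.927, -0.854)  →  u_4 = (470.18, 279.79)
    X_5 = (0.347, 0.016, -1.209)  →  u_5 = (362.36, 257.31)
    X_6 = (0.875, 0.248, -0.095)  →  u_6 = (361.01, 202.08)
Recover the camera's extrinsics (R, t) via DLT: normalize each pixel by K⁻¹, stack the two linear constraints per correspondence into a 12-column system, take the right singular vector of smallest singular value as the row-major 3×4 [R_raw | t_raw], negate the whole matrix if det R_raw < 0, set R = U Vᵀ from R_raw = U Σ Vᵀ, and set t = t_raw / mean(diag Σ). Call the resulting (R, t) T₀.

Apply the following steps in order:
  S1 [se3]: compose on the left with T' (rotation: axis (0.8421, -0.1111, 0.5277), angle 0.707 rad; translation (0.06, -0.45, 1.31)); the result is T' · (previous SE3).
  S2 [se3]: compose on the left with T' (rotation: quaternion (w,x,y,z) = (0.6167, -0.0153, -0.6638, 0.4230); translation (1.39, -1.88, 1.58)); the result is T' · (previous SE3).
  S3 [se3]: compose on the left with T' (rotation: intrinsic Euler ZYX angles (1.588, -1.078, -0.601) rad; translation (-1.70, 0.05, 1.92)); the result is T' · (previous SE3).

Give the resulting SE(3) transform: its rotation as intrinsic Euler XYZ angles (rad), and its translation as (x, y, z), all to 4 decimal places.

source (pnp_recover): camera pose = R=[0.6341 -0.7241 -0.2711; -0.7609 -0.5221 -0.3854; 0.1376 0.4506 -0.8820], t=(0.4300, -0.3300, 5.9103)
after S1 (compose_se3): R=[0.8725 -0.4675 -0.1417; -0.4548 -0.8833 0.1139; -0.1784 -0.0349 -0.9833], t=(0.7836, -3.8801, 6.0992)
after S2 (compose_se3): R=[0.1679 0.5836 0.7945; 0.2779 -0.8013 0.5299; 0.9458 0.1318 -0.2967], t=(-1.9240, -7.2549, 5.1852)
after S3 (compose_se3): R=[-0.7558 0.5900 -0.2839; -0.4825 -0.2088 0.8507; 0.4426 0.7799 0.4425], t=(1.4938, -8.1885, 4.1890)

rotation (euler_xyz) = (-1.0912, -0.2879, -2.4788), translation = (1.4938, -8.1885, 4.1890)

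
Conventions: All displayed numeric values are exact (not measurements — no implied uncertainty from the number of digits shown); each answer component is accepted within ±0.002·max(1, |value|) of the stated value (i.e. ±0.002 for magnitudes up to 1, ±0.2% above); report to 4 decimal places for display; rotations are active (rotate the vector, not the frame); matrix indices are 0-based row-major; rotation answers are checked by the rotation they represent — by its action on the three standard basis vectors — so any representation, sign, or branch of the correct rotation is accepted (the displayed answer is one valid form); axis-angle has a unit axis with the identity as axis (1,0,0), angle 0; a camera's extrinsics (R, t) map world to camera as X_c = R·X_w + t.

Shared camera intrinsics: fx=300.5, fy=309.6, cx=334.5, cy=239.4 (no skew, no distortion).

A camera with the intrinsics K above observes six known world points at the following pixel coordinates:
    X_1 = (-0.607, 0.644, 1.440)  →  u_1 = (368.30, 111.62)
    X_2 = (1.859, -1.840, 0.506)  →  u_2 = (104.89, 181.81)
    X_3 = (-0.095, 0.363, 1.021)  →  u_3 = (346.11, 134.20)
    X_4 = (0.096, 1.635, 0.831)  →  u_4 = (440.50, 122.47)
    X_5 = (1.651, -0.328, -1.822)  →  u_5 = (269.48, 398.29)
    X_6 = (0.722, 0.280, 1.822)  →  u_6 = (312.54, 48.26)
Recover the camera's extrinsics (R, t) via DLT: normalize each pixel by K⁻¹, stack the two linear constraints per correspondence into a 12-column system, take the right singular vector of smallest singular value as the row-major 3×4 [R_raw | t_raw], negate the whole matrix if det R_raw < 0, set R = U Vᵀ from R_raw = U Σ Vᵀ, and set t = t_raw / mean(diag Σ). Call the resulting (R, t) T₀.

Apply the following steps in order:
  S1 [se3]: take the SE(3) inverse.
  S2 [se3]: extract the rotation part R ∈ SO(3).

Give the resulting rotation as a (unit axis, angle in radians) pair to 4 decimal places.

rotation (axis_angle) = ((-0.4927, -0.5921, 0.6377), 2.3760)

source (pnp_recover): camera pose = R=[-0.3032 0.9440 -0.1304; 0.0602 -0.1176 -0.9912; -0.9510 -0.3084 -0.0212], t=(-0.0700, -0.4200, 4.4001)
after S1 (invert_se3): R=[-0.3032 0.0602 -0.9510; 0.9440 -0.1176 -0.3084; -0.1304 -0.9912 -0.0212], t=(4.1887, 1.3735, -0.3324)
after S2 (rot_of_se3): [-0.3032 0.0602 -0.9510; 0.9440 -0.1176 -0.3084; -0.1304 -0.9912 -0.0212]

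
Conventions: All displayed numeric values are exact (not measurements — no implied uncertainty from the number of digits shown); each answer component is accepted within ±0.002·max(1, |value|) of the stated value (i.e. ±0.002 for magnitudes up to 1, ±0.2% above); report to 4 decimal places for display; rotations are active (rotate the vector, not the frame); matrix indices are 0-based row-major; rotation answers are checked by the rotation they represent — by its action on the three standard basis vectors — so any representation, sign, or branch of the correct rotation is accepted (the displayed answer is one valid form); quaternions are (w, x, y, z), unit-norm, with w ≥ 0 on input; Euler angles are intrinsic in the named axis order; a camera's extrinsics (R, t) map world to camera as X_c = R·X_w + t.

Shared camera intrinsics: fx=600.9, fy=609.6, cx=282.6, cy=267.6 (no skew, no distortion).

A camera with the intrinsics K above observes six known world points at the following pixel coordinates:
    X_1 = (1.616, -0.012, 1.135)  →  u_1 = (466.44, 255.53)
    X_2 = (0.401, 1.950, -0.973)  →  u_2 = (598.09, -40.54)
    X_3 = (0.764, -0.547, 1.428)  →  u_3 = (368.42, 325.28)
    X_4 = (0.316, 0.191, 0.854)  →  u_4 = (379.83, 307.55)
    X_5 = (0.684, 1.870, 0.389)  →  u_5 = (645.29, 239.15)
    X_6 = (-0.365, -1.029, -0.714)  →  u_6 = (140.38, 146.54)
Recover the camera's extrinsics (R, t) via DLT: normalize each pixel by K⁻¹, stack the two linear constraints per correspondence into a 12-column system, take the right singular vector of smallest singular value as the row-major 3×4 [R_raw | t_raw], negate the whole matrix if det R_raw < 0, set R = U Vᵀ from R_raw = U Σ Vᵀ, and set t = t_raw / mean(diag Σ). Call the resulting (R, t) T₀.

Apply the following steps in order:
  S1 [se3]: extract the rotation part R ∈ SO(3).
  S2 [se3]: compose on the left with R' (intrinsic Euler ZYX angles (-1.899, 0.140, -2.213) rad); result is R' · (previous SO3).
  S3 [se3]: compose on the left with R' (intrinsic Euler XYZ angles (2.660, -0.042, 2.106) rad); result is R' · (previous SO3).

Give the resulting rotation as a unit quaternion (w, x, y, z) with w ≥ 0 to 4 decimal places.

rotation (quat) = (0.8107, -0.3572, -0.0303, -0.4629)

source (pnp_recover): camera pose = R=[0.7221 0.6094 0.3275; -0.4746 0.0918 0.8754; 0.5034 -0.7876 0.3555], t=(0.0800, -0.3300, 4.0402)
after S1 (rot_of_se3): [0.7221 0.6094 0.3275; -0.4746 0.0918 0.8754; 0.5034 -0.7876 0.3555]
after S2 (compose_so3): [0.4166 -0.8615 -0.2903; -0.9088 -0.4028 -0.1090; -0.0230 0.3092 -0.9507]
after S3 (compose_so3): [0.5697 0.7721 0.2815; -0.7288 0.3163 0.6073; 0.3799 -0.5512 0.7429]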